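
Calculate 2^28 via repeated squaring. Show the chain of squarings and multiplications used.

Computing 2^28 by squaring (build up from 2^1; each line after the first costs one multiplication):

2^1 = 2
2^2 = (2^1)^2 = 2^2 = 4
2^3 = 2 * 2^2 = 2 * 4 = 8
2^6 = (2^3)^2 = 8^2 = 64
2^7 = 2 * 2^6 = 2 * 64 = 128
2^14 = (2^7)^2 = 128^2 = 16384
2^28 = (2^14)^2 = 16384^2 = 268435456

Result: 268435456
Multiplications needed: 6 (6 lines after 2^1)

2^28 = 268435456. Using exponentiation by squaring, this requires 6 multiplications. The key idea: if the exponent is even, square the half-power; if odd, multiply by the base once.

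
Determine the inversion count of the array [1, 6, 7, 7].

Finding inversions in [1, 6, 7, 7]:


Total inversions: 0

The array has 0 inversions. It is already sorted.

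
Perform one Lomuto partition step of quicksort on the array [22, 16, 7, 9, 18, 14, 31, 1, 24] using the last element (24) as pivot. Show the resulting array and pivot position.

Lomuto partition with pivot = 24:

Initial array: [22, 16, 7, 9, 18, 14, 31, 1, 24]

arr[0]=22 <= 24: swap with position 0, array becomes [22, 16, 7, 9, 18, 14, 31, 1, 24]
arr[1]=16 <= 24: swap with position 1, array becomes [22, 16, 7, 9, 18, 14, 31, 1, 24]
arr[2]=7 <= 24: swap with position 2, array becomes [22, 16, 7, 9, 18, 14, 31, 1, 24]
arr[3]=9 <= 24: swap with position 3, array becomes [22, 16, 7, 9, 18, 14, 31, 1, 24]
arr[4]=18 <= 24: swap with position 4, array becomes [22, 16, 7, 9, 18, 14, 31, 1, 24]
arr[5]=14 <= 24: swap with position 5, array becomes [22, 16, 7, 9, 18, 14, 31, 1, 24]
arr[6]=31 > 24: no swap
arr[7]=1 <= 24: swap with position 6, array becomes [22, 16, 7, 9, 18, 14, 1, 31, 24]

Place pivot at position 7: [22, 16, 7, 9, 18, 14, 1, 24, 31]
Pivot position: 7

After partitioning with pivot 24, the array becomes [22, 16, 7, 9, 18, 14, 1, 24, 31]. The pivot is placed at index 7. All elements to the left of the pivot are <= 24, and all elements to the right are > 24.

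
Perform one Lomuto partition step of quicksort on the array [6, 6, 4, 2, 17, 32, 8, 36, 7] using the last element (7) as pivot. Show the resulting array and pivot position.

Lomuto partition with pivot = 7:

Initial array: [6, 6, 4, 2, 17, 32, 8, 36, 7]

arr[0]=6 <= 7: swap with position 0, array becomes [6, 6, 4, 2, 17, 32, 8, 36, 7]
arr[1]=6 <= 7: swap with position 1, array becomes [6, 6, 4, 2, 17, 32, 8, 36, 7]
arr[2]=4 <= 7: swap with position 2, array becomes [6, 6, 4, 2, 17, 32, 8, 36, 7]
arr[3]=2 <= 7: swap with position 3, array becomes [6, 6, 4, 2, 17, 32, 8, 36, 7]
arr[4]=17 > 7: no swap
arr[5]=32 > 7: no swap
arr[6]=8 > 7: no swap
arr[7]=36 > 7: no swap

Place pivot at position 4: [6, 6, 4, 2, 7, 32, 8, 36, 17]
Pivot position: 4

After partitioning with pivot 7, the array becomes [6, 6, 4, 2, 7, 32, 8, 36, 17]. The pivot is placed at index 4. All elements to the left of the pivot are <= 7, and all elements to the right are > 7.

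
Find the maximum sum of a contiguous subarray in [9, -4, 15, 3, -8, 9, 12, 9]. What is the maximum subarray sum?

Using Kadane's algorithm on [9, -4, 15, 3, -8, 9, 12, 9]:

Scanning through the array:
Position 1 (value -4): max_ending_here = 5, max_so_far = 9
Position 2 (value 15): max_ending_here = 20, max_so_far = 20
Position 3 (value 3): max_ending_here = 23, max_so_far = 23
Position 4 (value -8): max_ending_here = 15, max_so_far = 23
Position 5 (value 9): max_ending_here = 24, max_so_far = 24
Position 6 (value 12): max_ending_here = 36, max_so_far = 36
Position 7 (value 9): max_ending_here = 45, max_so_far = 45

Maximum subarray: [9, -4, 15, 3, -8, 9, 12, 9]
Maximum sum: 45

The maximum subarray is [9, -4, 15, 3, -8, 9, 12, 9] with sum 45. This subarray runs from index 0 to index 7.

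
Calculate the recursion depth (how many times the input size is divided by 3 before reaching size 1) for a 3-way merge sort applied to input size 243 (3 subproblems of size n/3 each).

For divide and conquer with division factor 3:

Problem sizes at each level:
Level 0: 243
Level 1: 81
Level 2: 27
Level 3: 9
Level 4: 3
Level 5: 1

The root is level 0 and the size-1 base case is level 5 (the tree spans levels 0 through 5, i.e. 6 levels counting the root), so the depth is the number of divisions: log_3(243) = 5

The recursion tree depth is log_3(243) = 5. At each level, the problem size is divided by 3, so it takes 5 divisions to reduce to a base case of size 1. The algorithm makes 3 recursive calls at each level.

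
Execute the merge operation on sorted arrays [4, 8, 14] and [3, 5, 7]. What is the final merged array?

Merging process:

Compare 4 vs 3: take 3 from right. Merged: [3]
Compare 4 vs 5: take 4 from left. Merged: [3, 4]
Compare 8 vs 5: take 5 from right. Merged: [3, 4, 5]
Compare 8 vs 7: take 7 from right. Merged: [3, 4, 5, 7]
Append remaining from left: [8, 14]. Merged: [3, 4, 5, 7, 8, 14]

Final merged array: [3, 4, 5, 7, 8, 14]
Total comparisons: 4

The merged array is [3, 4, 5, 7, 8, 14], requiring 4 comparisons. The merge step runs in O(n) time where n is the total number of elements.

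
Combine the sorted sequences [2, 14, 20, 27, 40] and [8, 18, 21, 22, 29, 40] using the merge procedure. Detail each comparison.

Merging process:

Compare 2 vs 8: take 2 from left. Merged: [2]
Compare 14 vs 8: take 8 from right. Merged: [2, 8]
Compare 14 vs 18: take 14 from left. Merged: [2, 8, 14]
Compare 20 vs 18: take 18 from right. Merged: [2, 8, 14, 18]
Compare 20 vs 21: take 20 from left. Merged: [2, 8, 14, 18, 20]
Compare 27 vs 21: take 21 from right. Merged: [2, 8, 14, 18, 20, 21]
Compare 27 vs 22: take 22 from right. Merged: [2, 8, 14, 18, 20, 21, 22]
Compare 27 vs 29: take 27 from left. Merged: [2, 8, 14, 18, 20, 21, 22, 27]
Compare 40 vs 29: take 29 from right. Merged: [2, 8, 14, 18, 20, 21, 22, 27, 29]
Compare 40 vs 40: take 40 from left. Merged: [2, 8, 14, 18, 20, 21, 22, 27, 29, 40]
Append remaining from right: [40]. Merged: [2, 8, 14, 18, 20, 21, 22, 27, 29, 40, 40]

Final merged array: [2, 8, 14, 18, 20, 21, 22, 27, 29, 40, 40]
Total comparisons: 10

The merged array is [2, 8, 14, 18, 20, 21, 22, 27, 29, 40, 40], requiring 10 comparisons. The merge step runs in O(n) time where n is the total number of elements.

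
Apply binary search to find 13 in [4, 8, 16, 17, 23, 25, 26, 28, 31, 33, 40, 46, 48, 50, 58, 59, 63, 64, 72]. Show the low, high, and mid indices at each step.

Binary search for 13 in [4, 8, 16, 17, 23, 25, 26, 28, 31, 33, 40, 46, 48, 50, 58, 59, 63, 64, 72]:

lo=0, hi=18, mid=9, arr[mid]=33 -> 33 > 13, search left half
lo=0, hi=8, mid=4, arr[mid]=23 -> 23 > 13, search left half
lo=0, hi=3, mid=1, arr[mid]=8 -> 8 < 13, search right half
lo=2, hi=3, mid=2, arr[mid]=16 -> 16 > 13, search left half
lo=2 > hi=1, target 13 not found

Binary search determines that 13 is not in the array after 4 comparisons. The search space was exhausted without finding the target.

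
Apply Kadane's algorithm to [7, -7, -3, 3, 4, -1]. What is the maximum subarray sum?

Using Kadane's algorithm on [7, -7, -3, 3, 4, -1]:

Scanning through the array:
Position 1 (value -7): max_ending_here = 0, max_so_far = 7
Position 2 (value -3): max_ending_here = -3, max_so_far = 7
Position 3 (value 3): max_ending_here = 3, max_so_far = 7
Position 4 (value 4): max_ending_here = 7, max_so_far = 7
Position 5 (value -1): max_ending_here = 6, max_so_far = 7

Maximum subarray: [7]
Maximum sum: 7

The maximum subarray is [7] with sum 7. This subarray runs from index 0 to index 0.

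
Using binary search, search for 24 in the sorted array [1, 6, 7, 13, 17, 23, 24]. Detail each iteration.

Binary search for 24 in [1, 6, 7, 13, 17, 23, 24]:

lo=0, hi=6, mid=3, arr[mid]=13 -> 13 < 24, search right half
lo=4, hi=6, mid=5, arr[mid]=23 -> 23 < 24, search right half
lo=6, hi=6, mid=6, arr[mid]=24 -> Found target at index 6!

Binary search finds 24 at index 6 after 3 comparisons. The search repeatedly halves the search space by comparing with the middle element.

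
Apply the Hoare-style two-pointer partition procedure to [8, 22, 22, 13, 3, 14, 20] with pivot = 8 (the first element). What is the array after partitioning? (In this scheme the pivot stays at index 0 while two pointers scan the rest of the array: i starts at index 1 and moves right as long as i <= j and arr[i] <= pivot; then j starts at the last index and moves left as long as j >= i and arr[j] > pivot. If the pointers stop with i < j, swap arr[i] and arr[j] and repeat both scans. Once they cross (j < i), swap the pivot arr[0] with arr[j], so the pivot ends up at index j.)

Hoare-style two-pointer partition with pivot = 8:

Initial array: [8, 22, 22, 13, 3, 14, 20]

Pointers start at i = 1, j = 6.
i stops at index 1 (arr[1]=22 > 8), j stops at index 4 (arr[4]=3 <= 8): swap arr[1] and arr[4], array becomes [8, 3, 22, 13, 22, 14, 20]
i ends at 2, j ends at 1: the pointers have crossed (j < i), so scanning stops.

Swap pivot arr[0] with arr[1] to place pivot at position 1: [3, 8, 22, 13, 22, 14, 20]
Pivot position: 1

After partitioning with pivot 8, the array becomes [3, 8, 22, 13, 22, 14, 20]. The pivot is placed at index 1. All elements to the left of the pivot are <= 8, and all elements to the right are > 8.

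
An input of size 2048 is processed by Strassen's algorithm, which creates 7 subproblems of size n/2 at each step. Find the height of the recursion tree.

For divide and conquer with division factor 2:

Problem sizes at each level:
Level 0: 2048
Level 1: 1024
Level 2: 512
Level 3: 256
Level 4: 128
Level 5: 64
Level 6: 32
Level 7: 16
Level 8: 8
Level 9: 4
Level 10: 2
Level 11: 1

The root is level 0 and the size-1 base case is level 11 (the tree spans levels 0 through 11, i.e. 12 levels counting the root), so the depth is the number of divisions: log_2(2048) = 11

The recursion tree depth is log_2(2048) = 11. At each level, the problem size is divided by 2, so it takes 11 divisions to reduce to a base case of size 1. The algorithm makes 7 recursive calls at each level.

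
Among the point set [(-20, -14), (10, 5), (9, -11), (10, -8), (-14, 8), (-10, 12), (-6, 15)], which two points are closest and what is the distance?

Computing all pairwise distances among 7 points:

d((-20, -14), (10, 5)) = 35.5106
d((-20, -14), (9, -11)) = 29.1548
d((-20, -14), (10, -8)) = 30.5941
d((-20, -14), (-14, 8)) = 22.8035
d((-20, -14), (-10, 12)) = 27.8568
d((-20, -14), (-6, 15)) = 32.2025
d((10, 5), (9, -11)) = 16.0312
d((10, 5), (10, -8)) = 13.0
d((10, 5), (-14, 8)) = 24.1868
d((10, 5), (-10, 12)) = 21.1896
d((10, 5), (-6, 15)) = 18.868
d((9, -11), (10, -8)) = 3.1623 <-- minimum
d((9, -11), (-14, 8)) = 29.8329
d((9, -11), (-10, 12)) = 29.8329
d((9, -11), (-6, 15)) = 30.0167
d((10, -8), (-14, 8)) = 28.8444
d((10, -8), (-10, 12)) = 28.2843
d((10, -8), (-6, 15)) = 28.0179
d((-14, 8), (-10, 12)) = 5.6569
d((-14, 8), (-6, 15)) = 10.6301
d((-10, 12), (-6, 15)) = 5.0

Closest pair: (9, -11) and (10, -8) with distance 3.1623

The closest pair is (9, -11) and (10, -8) with Euclidean distance 3.1623. For 7 points, brute-force pairwise comparison is shown above. For large n, the divide-and-conquer algorithm (sort by x, recurse on halves, check the dividing strip) achieves O(n log n).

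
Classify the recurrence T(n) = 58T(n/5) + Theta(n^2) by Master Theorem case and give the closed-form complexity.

Master Theorem for T(n) = 58T(n/5) + O(n^2):

a = 58, b = 5, c = 2
log_b(a) = log_5(58) = 2.5229

Case 1: c = 2 < log_5(58) = 2.5229
T(n) = O(n^(log_5 58))

For T(n) = 58T(n/5) + O(n^2): log_5(58) = 2.5229. This is Case 1 of the Master Theorem (c < log_b(a), work dominated by leaves), giving O(n^(log_5 58)).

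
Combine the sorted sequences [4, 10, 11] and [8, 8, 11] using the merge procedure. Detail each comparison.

Merging process:

Compare 4 vs 8: take 4 from left. Merged: [4]
Compare 10 vs 8: take 8 from right. Merged: [4, 8]
Compare 10 vs 8: take 8 from right. Merged: [4, 8, 8]
Compare 10 vs 11: take 10 from left. Merged: [4, 8, 8, 10]
Compare 11 vs 11: take 11 from left. Merged: [4, 8, 8, 10, 11]
Append remaining from right: [11]. Merged: [4, 8, 8, 10, 11, 11]

Final merged array: [4, 8, 8, 10, 11, 11]
Total comparisons: 5

The merged array is [4, 8, 8, 10, 11, 11], requiring 5 comparisons. The merge step runs in O(n) time where n is the total number of elements.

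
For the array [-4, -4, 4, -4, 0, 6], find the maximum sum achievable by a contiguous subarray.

Using Kadane's algorithm on [-4, -4, 4, -4, 0, 6]:

Scanning through the array:
Position 1 (value -4): max_ending_here = -4, max_so_far = -4
Position 2 (value 4): max_ending_here = 4, max_so_far = 4
Position 3 (value -4): max_ending_here = 0, max_so_far = 4
Position 4 (value 0): max_ending_here = 0, max_so_far = 4
Position 5 (value 6): max_ending_here = 6, max_so_far = 6

Maximum subarray: [4, -4, 0, 6]
Maximum sum: 6

The maximum subarray is [4, -4, 0, 6] with sum 6. This subarray runs from index 2 to index 5.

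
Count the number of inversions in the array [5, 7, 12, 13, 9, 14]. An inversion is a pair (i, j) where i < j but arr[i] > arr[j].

Finding inversions in [5, 7, 12, 13, 9, 14]:

(2, 4): arr[2]=12 > arr[4]=9
(3, 4): arr[3]=13 > arr[4]=9

Total inversions: 2

The array has 2 inversion(s): (2,4), (3,4). Each pair (i,j) satisfies i < j and arr[i] > arr[j].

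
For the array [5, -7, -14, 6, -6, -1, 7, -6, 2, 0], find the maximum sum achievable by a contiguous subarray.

Using Kadane's algorithm on [5, -7, -14, 6, -6, -1, 7, -6, 2, 0]:

Scanning through the array:
Position 1 (value -7): max_ending_here = -2, max_so_far = 5
Position 2 (value -14): max_ending_here = -14, max_so_far = 5
Position 3 (value 6): max_ending_here = 6, max_so_far = 6
Position 4 (value -6): max_ending_here = 0, max_so_far = 6
Position 5 (value -1): max_ending_here = -1, max_so_far = 6
Position 6 (value 7): max_ending_here = 7, max_so_far = 7
Position 7 (value -6): max_ending_here = 1, max_so_far = 7
Position 8 (value 2): max_ending_here = 3, max_so_far = 7
Position 9 (value 0): max_ending_here = 3, max_so_far = 7

Maximum subarray: [7]
Maximum sum: 7

The maximum subarray is [7] with sum 7. This subarray runs from index 6 to index 6.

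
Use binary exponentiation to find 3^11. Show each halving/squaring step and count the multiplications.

Computing 3^11 by squaring (build up from 3^1; each line after the first costs one multiplication):

3^1 = 3
3^2 = (3^1)^2 = 3^2 = 9
3^4 = (3^2)^2 = 9^2 = 81
3^5 = 3 * 3^4 = 3 * 81 = 243
3^10 = (3^5)^2 = 243^2 = 59049
3^11 = 3 * 3^10 = 3 * 59049 = 177147

Result: 177147
Multiplications needed: 5 (5 lines after 3^1)

3^11 = 177147. Using exponentiation by squaring, this requires 5 multiplications. The key idea: if the exponent is even, square the half-power; if odd, multiply by the base once.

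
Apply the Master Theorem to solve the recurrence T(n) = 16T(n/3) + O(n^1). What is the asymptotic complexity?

Master Theorem for T(n) = 16T(n/3) + O(n^1):

a = 16, b = 3, c = 1
log_b(a) = log_3(16) = 2.5237

Case 1: c = 1 < log_3(16) = 2.5237
T(n) = O(n^(log_3 16))

For T(n) = 16T(n/3) + O(n^1): log_3(16) = 2.5237. This is Case 1 of the Master Theorem (c < log_b(a), work dominated by leaves), giving O(n^(log_3 16)).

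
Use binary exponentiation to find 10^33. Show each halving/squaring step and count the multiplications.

Computing 10^33 by squaring (build up from 10^1; each line after the first costs one multiplication):

10^1 = 10
10^2 = (10^1)^2 = 10^2 = 100
10^4 = (10^2)^2 = 100^2 = 10000
10^8 = (10^4)^2 = 10000^2 = 100000000
10^16 = (10^8)^2 = 100000000^2 = 10000000000000000
10^32 = (10^16)^2 = 10000000000000000^2 = 100000000000000000000000000000000
10^33 = 10 * 10^32 = 10 * 100000000000000000000000000000000 = 1000000000000000000000000000000000

Result: 1000000000000000000000000000000000
Multiplications needed: 6 (6 lines after 10^1)

10^33 = 1000000000000000000000000000000000. Using exponentiation by squaring, this requires 6 multiplications. The key idea: if the exponent is even, square the half-power; if odd, multiply by the base once.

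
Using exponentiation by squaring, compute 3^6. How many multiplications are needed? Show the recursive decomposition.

Computing 3^6 by squaring (build up from 3^1; each line after the first costs one multiplication):

3^1 = 3
3^2 = (3^1)^2 = 3^2 = 9
3^3 = 3 * 3^2 = 3 * 9 = 27
3^6 = (3^3)^2 = 27^2 = 729

Result: 729
Multiplications needed: 3 (3 lines after 3^1)

3^6 = 729. Using exponentiation by squaring, this requires 3 multiplications. The key idea: if the exponent is even, square the half-power; if odd, multiply by the base once.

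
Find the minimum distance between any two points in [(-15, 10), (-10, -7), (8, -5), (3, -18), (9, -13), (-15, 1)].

Computing all pairwise distances among 6 points:

d((-15, 10), (-10, -7)) = 17.72
d((-15, 10), (8, -5)) = 27.4591
d((-15, 10), (3, -18)) = 33.2866
d((-15, 10), (9, -13)) = 33.2415
d((-15, 10), (-15, 1)) = 9.0
d((-10, -7), (8, -5)) = 18.1108
d((-10, -7), (3, -18)) = 17.0294
d((-10, -7), (9, -13)) = 19.9249
d((-10, -7), (-15, 1)) = 9.434
d((8, -5), (3, -18)) = 13.9284
d((8, -5), (9, -13)) = 8.0623
d((8, -5), (-15, 1)) = 23.7697
d((3, -18), (9, -13)) = 7.8102 <-- minimum
d((3, -18), (-15, 1)) = 26.1725
d((9, -13), (-15, 1)) = 27.7849

Closest pair: (3, -18) and (9, -13) with distance 7.8102

The closest pair is (3, -18) and (9, -13) with Euclidean distance 7.8102. For 6 points, brute-force pairwise comparison is shown above. For large n, the divide-and-conquer algorithm (sort by x, recurse on halves, check the dividing strip) achieves O(n log n).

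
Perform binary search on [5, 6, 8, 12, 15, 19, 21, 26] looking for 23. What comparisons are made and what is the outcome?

Binary search for 23 in [5, 6, 8, 12, 15, 19, 21, 26]:

lo=0, hi=7, mid=3, arr[mid]=12 -> 12 < 23, search right half
lo=4, hi=7, mid=5, arr[mid]=19 -> 19 < 23, search right half
lo=6, hi=7, mid=6, arr[mid]=21 -> 21 < 23, search right half
lo=7, hi=7, mid=7, arr[mid]=26 -> 26 > 23, search left half
lo=7 > hi=6, target 23 not found

Binary search determines that 23 is not in the array after 4 comparisons. The search space was exhausted without finding the target.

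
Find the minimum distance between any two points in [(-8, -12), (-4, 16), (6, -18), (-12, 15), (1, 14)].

Computing all pairwise distances among 5 points:

d((-8, -12), (-4, 16)) = 28.2843
d((-8, -12), (6, -18)) = 15.2315
d((-8, -12), (-12, 15)) = 27.2947
d((-8, -12), (1, 14)) = 27.5136
d((-4, 16), (6, -18)) = 35.4401
d((-4, 16), (-12, 15)) = 8.0623
d((-4, 16), (1, 14)) = 5.3852 <-- minimum
d((6, -18), (-12, 15)) = 37.5899
d((6, -18), (1, 14)) = 32.3883
d((-12, 15), (1, 14)) = 13.0384

Closest pair: (-4, 16) and (1, 14) with distance 5.3852

The closest pair is (-4, 16) and (1, 14) with Euclidean distance 5.3852. For 5 points, brute-force pairwise comparison is shown above. For large n, the divide-and-conquer algorithm (sort by x, recurse on halves, check the dividing strip) achieves O(n log n).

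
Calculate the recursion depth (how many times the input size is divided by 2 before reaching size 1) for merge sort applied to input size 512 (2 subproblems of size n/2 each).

For divide and conquer with division factor 2:

Problem sizes at each level:
Level 0: 512
Level 1: 256
Level 2: 128
Level 3: 64
Level 4: 32
Level 5: 16
Level 6: 8
Level 7: 4
Level 8: 2
Level 9: 1

The root is level 0 and the size-1 base case is level 9 (the tree spans levels 0 through 9, i.e. 10 levels counting the root), so the depth is the number of divisions: log_2(512) = 9

The recursion tree depth is log_2(512) = 9. At each level, the problem size is divided by 2, so it takes 9 divisions to reduce to a base case of size 1. The algorithm makes 2 recursive calls at each level.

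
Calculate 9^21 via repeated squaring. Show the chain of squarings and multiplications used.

Computing 9^21 by squaring (build up from 9^1; each line after the first costs one multiplication):

9^1 = 9
9^2 = (9^1)^2 = 9^2 = 81
9^4 = (9^2)^2 = 81^2 = 6561
9^5 = 9 * 9^4 = 9 * 6561 = 59049
9^10 = (9^5)^2 = 59049^2 = 3486784401
9^20 = (9^10)^2 = 3486784401^2 = 12157665459056928801
9^21 = 9 * 9^20 = 9 * 12157665459056928801 = 109418989131512359209

Result: 109418989131512359209
Multiplications needed: 6 (6 lines after 9^1)

9^21 = 109418989131512359209. Using exponentiation by squaring, this requires 6 multiplications. The key idea: if the exponent is even, square the half-power; if odd, multiply by the base once.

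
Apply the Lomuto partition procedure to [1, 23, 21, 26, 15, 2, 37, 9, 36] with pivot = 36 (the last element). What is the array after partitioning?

Lomuto partition with pivot = 36:

Initial array: [1, 23, 21, 26, 15, 2, 37, 9, 36]

arr[0]=1 <= 36: swap with position 0, array becomes [1, 23, 21, 26, 15, 2, 37, 9, 36]
arr[1]=23 <= 36: swap with position 1, array becomes [1, 23, 21, 26, 15, 2, 37, 9, 36]
arr[2]=21 <= 36: swap with position 2, array becomes [1, 23, 21, 26, 15, 2, 37, 9, 36]
arr[3]=26 <= 36: swap with position 3, array becomes [1, 23, 21, 26, 15, 2, 37, 9, 36]
arr[4]=15 <= 36: swap with position 4, array becomes [1, 23, 21, 26, 15, 2, 37, 9, 36]
arr[5]=2 <= 36: swap with position 5, array becomes [1, 23, 21, 26, 15, 2, 37, 9, 36]
arr[6]=37 > 36: no swap
arr[7]=9 <= 36: swap with position 6, array becomes [1, 23, 21, 26, 15, 2, 9, 37, 36]

Place pivot at position 7: [1, 23, 21, 26, 15, 2, 9, 36, 37]
Pivot position: 7

After partitioning with pivot 36, the array becomes [1, 23, 21, 26, 15, 2, 9, 36, 37]. The pivot is placed at index 7. All elements to the left of the pivot are <= 36, and all elements to the right are > 36.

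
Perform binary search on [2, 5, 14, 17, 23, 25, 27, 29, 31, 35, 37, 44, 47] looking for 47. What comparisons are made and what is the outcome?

Binary search for 47 in [2, 5, 14, 17, 23, 25, 27, 29, 31, 35, 37, 44, 47]:

lo=0, hi=12, mid=6, arr[mid]=27 -> 27 < 47, search right half
lo=7, hi=12, mid=9, arr[mid]=35 -> 35 < 47, search right half
lo=10, hi=12, mid=11, arr[mid]=44 -> 44 < 47, search right half
lo=12, hi=12, mid=12, arr[mid]=47 -> Found target at index 12!

Binary search finds 47 at index 12 after 4 comparisons. The search repeatedly halves the search space by comparing with the middle element.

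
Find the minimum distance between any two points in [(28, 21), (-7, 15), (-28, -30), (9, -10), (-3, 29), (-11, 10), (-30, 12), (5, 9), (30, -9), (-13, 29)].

Computing all pairwise distances among 10 points:

d((28, 21), (-7, 15)) = 35.5106
d((28, 21), (-28, -30)) = 75.743
d((28, 21), (9, -10)) = 36.3593
d((28, 21), (-3, 29)) = 32.0156
d((28, 21), (-11, 10)) = 40.5216
d((28, 21), (-30, 12)) = 58.6941
d((28, 21), (5, 9)) = 25.9422
d((28, 21), (30, -9)) = 30.0666
d((28, 21), (-13, 29)) = 41.7732
d((-7, 15), (-28, -30)) = 49.6588
d((-7, 15), (9, -10)) = 29.6816
d((-7, 15), (-3, 29)) = 14.5602
d((-7, 15), (-11, 10)) = 6.4031 <-- minimum
d((-7, 15), (-30, 12)) = 23.1948
d((-7, 15), (5, 9)) = 13.4164
d((-7, 15), (30, -9)) = 44.1022
d((-7, 15), (-13, 29)) = 15.2315
d((-28, -30), (9, -10)) = 42.0595
d((-28, -30), (-3, 29)) = 64.0781
d((-28, -30), (-11, 10)) = 43.4626
d((-28, -30), (-30, 12)) = 42.0476
d((-28, -30), (5, 9)) = 51.0882
d((-28, -30), (30, -9)) = 61.6847
d((-28, -30), (-13, 29)) = 60.8769
d((9, -10), (-3, 29)) = 40.8044
d((9, -10), (-11, 10)) = 28.2843
d((9, -10), (-30, 12)) = 44.7772
d((9, -10), (5, 9)) = 19.4165
d((9, -10), (30, -9)) = 21.0238
d((9, -10), (-13, 29)) = 44.7772
d((-3, 29), (-11, 10)) = 20.6155
d((-3, 29), (-30, 12)) = 31.9061
d((-3, 29), (5, 9)) = 21.5407
d((-3, 29), (30, -9)) = 50.3289
d((-3, 29), (-13, 29)) = 10.0
d((-11, 10), (-30, 12)) = 19.105
d((-11, 10), (5, 9)) = 16.0312
d((-11, 10), (30, -9)) = 45.1885
d((-11, 10), (-13, 29)) = 19.105
d((-30, 12), (5, 9)) = 35.1283
d((-30, 12), (30, -9)) = 63.5689
d((-30, 12), (-13, 29)) = 24.0416
d((5, 9), (30, -9)) = 30.8058
d((5, 9), (-13, 29)) = 26.9072
d((30, -9), (-13, 29)) = 57.3847

Closest pair: (-7, 15) and (-11, 10) with distance 6.4031

The closest pair is (-7, 15) and (-11, 10) with Euclidean distance 6.4031. For 10 points, brute-force pairwise comparison is shown above. For large n, the divide-and-conquer algorithm (sort by x, recurse on halves, check the dividing strip) achieves O(n log n).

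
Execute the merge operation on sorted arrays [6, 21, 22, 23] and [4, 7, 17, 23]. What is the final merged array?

Merging process:

Compare 6 vs 4: take 4 from right. Merged: [4]
Compare 6 vs 7: take 6 from left. Merged: [4, 6]
Compare 21 vs 7: take 7 from right. Merged: [4, 6, 7]
Compare 21 vs 17: take 17 from right. Merged: [4, 6, 7, 17]
Compare 21 vs 23: take 21 from left. Merged: [4, 6, 7, 17, 21]
Compare 22 vs 23: take 22 from left. Merged: [4, 6, 7, 17, 21, 22]
Compare 23 vs 23: take 23 from left. Merged: [4, 6, 7, 17, 21, 22, 23]
Append remaining from right: [23]. Merged: [4, 6, 7, 17, 21, 22, 23, 23]

Final merged array: [4, 6, 7, 17, 21, 22, 23, 23]
Total comparisons: 7

The merged array is [4, 6, 7, 17, 21, 22, 23, 23], requiring 7 comparisons. The merge step runs in O(n) time where n is the total number of elements.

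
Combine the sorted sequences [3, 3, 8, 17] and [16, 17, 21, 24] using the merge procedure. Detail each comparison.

Merging process:

Compare 3 vs 16: take 3 from left. Merged: [3]
Compare 3 vs 16: take 3 from left. Merged: [3, 3]
Compare 8 vs 16: take 8 from left. Merged: [3, 3, 8]
Compare 17 vs 16: take 16 from right. Merged: [3, 3, 8, 16]
Compare 17 vs 17: take 17 from left. Merged: [3, 3, 8, 16, 17]
Append remaining from right: [17, 21, 24]. Merged: [3, 3, 8, 16, 17, 17, 21, 24]

Final merged array: [3, 3, 8, 16, 17, 17, 21, 24]
Total comparisons: 5

The merged array is [3, 3, 8, 16, 17, 17, 21, 24], requiring 5 comparisons. The merge step runs in O(n) time where n is the total number of elements.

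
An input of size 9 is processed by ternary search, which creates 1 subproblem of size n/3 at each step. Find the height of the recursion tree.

For divide and conquer with division factor 3:

Problem sizes at each level:
Level 0: 9
Level 1: 3
Level 2: 1

The root is level 0 and the size-1 base case is level 2 (the tree spans levels 0 through 2, i.e. 3 levels counting the root), so the depth is the number of divisions: log_3(9) = 2

The recursion tree depth is log_3(9) = 2. At each level, the problem size is divided by 3, so it takes 2 divisions to reduce to a base case of size 1. The algorithm makes 1 recursive call at each level.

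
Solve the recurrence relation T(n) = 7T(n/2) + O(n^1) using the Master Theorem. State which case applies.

Master Theorem for T(n) = 7T(n/2) + O(n^1):

a = 7, b = 2, c = 1
log_b(a) = log_2(7) = 2.8074

Case 1: c = 1 < log_2(7) = 2.8074
T(n) = O(n^(log_2 7))

For T(n) = 7T(n/2) + O(n^1): log_2(7) = 2.8074. This is Case 1 of the Master Theorem (c < log_b(a), work dominated by leaves), giving O(n^(log_2 7)).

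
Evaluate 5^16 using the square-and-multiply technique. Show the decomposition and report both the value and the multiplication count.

Computing 5^16 by squaring (build up from 5^1; each line after the first costs one multiplication):

5^1 = 5
5^2 = (5^1)^2 = 5^2 = 25
5^4 = (5^2)^2 = 25^2 = 625
5^8 = (5^4)^2 = 625^2 = 390625
5^16 = (5^8)^2 = 390625^2 = 152587890625

Result: 152587890625
Multiplications needed: 4 (4 lines after 5^1)

5^16 = 152587890625. Using exponentiation by squaring, this requires 4 multiplications. The key idea: if the exponent is even, square the half-power; if odd, multiply by the base once.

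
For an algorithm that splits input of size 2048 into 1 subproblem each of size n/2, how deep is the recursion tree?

For divide and conquer with division factor 2:

Problem sizes at each level:
Level 0: 2048
Level 1: 1024
Level 2: 512
Level 3: 256
Level 4: 128
Level 5: 64
Level 6: 32
Level 7: 16
Level 8: 8
Level 9: 4
Level 10: 2
Level 11: 1

The root is level 0 and the size-1 base case is level 11 (the tree spans levels 0 through 11, i.e. 12 levels counting the root), so the depth is the number of divisions: log_2(2048) = 11

The recursion tree depth is log_2(2048) = 11. At each level, the problem size is divided by 2, so it takes 11 divisions to reduce to a base case of size 1. The algorithm makes 1 recursive call at each level.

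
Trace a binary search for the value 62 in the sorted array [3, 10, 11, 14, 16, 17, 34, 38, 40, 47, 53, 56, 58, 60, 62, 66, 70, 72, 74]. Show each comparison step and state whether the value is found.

Binary search for 62 in [3, 10, 11, 14, 16, 17, 34, 38, 40, 47, 53, 56, 58, 60, 62, 66, 70, 72, 74]:

lo=0, hi=18, mid=9, arr[mid]=47 -> 47 < 62, search right half
lo=10, hi=18, mid=14, arr[mid]=62 -> Found target at index 14!

Binary search finds 62 at index 14 after 2 comparisons. The search repeatedly halves the search space by comparing with the middle element.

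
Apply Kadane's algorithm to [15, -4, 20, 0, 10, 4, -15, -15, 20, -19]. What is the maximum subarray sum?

Using Kadane's algorithm on [15, -4, 20, 0, 10, 4, -15, -15, 20, -19]:

Scanning through the array:
Position 1 (value -4): max_ending_here = 11, max_so_far = 15
Position 2 (value 20): max_ending_here = 31, max_so_far = 31
Position 3 (value 0): max_ending_here = 31, max_so_far = 31
Position 4 (value 10): max_ending_here = 41, max_so_far = 41
Position 5 (value 4): max_ending_here = 45, max_so_far = 45
Position 6 (value -15): max_ending_here = 30, max_so_far = 45
Position 7 (value -15): max_ending_here = 15, max_so_far = 45
Position 8 (value 20): max_ending_here = 35, max_so_far = 45
Position 9 (value -19): max_ending_here = 16, max_so_far = 45

Maximum subarray: [15, -4, 20, 0, 10, 4]
Maximum sum: 45

The maximum subarray is [15, -4, 20, 0, 10, 4] with sum 45. This subarray runs from index 0 to index 5.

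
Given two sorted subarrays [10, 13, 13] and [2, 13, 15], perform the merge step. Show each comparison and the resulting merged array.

Merging process:

Compare 10 vs 2: take 2 from right. Merged: [2]
Compare 10 vs 13: take 10 from left. Merged: [2, 10]
Compare 13 vs 13: take 13 from left. Merged: [2, 10, 13]
Compare 13 vs 13: take 13 from left. Merged: [2, 10, 13, 13]
Append remaining from right: [13, 15]. Merged: [2, 10, 13, 13, 13, 15]

Final merged array: [2, 10, 13, 13, 13, 15]
Total comparisons: 4

The merged array is [2, 10, 13, 13, 13, 15], requiring 4 comparisons. The merge step runs in O(n) time where n is the total number of elements.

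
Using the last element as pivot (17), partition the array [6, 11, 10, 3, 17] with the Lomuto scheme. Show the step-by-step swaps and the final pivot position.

Lomuto partition with pivot = 17:

Initial array: [6, 11, 10, 3, 17]

arr[0]=6 <= 17: swap with position 0, array becomes [6, 11, 10, 3, 17]
arr[1]=11 <= 17: swap with position 1, array becomes [6, 11, 10, 3, 17]
arr[2]=10 <= 17: swap with position 2, array becomes [6, 11, 10, 3, 17]
arr[3]=3 <= 17: swap with position 3, array becomes [6, 11, 10, 3, 17]

Place pivot at position 4: [6, 11, 10, 3, 17]
Pivot position: 4

After partitioning with pivot 17, the array becomes [6, 11, 10, 3, 17]. The pivot is placed at index 4. All elements to the left of the pivot are <= 17, and all elements to the right are > 17.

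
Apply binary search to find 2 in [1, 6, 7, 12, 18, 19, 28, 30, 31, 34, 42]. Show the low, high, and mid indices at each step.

Binary search for 2 in [1, 6, 7, 12, 18, 19, 28, 30, 31, 34, 42]:

lo=0, hi=10, mid=5, arr[mid]=19 -> 19 > 2, search left half
lo=0, hi=4, mid=2, arr[mid]=7 -> 7 > 2, search left half
lo=0, hi=1, mid=0, arr[mid]=1 -> 1 < 2, search right half
lo=1, hi=1, mid=1, arr[mid]=6 -> 6 > 2, search left half
lo=1 > hi=0, target 2 not found

Binary search determines that 2 is not in the array after 4 comparisons. The search space was exhausted without finding the target.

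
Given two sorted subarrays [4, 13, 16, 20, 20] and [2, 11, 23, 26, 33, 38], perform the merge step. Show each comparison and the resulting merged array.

Merging process:

Compare 4 vs 2: take 2 from right. Merged: [2]
Compare 4 vs 11: take 4 from left. Merged: [2, 4]
Compare 13 vs 11: take 11 from right. Merged: [2, 4, 11]
Compare 13 vs 23: take 13 from left. Merged: [2, 4, 11, 13]
Compare 16 vs 23: take 16 from left. Merged: [2, 4, 11, 13, 16]
Compare 20 vs 23: take 20 from left. Merged: [2, 4, 11, 13, 16, 20]
Compare 20 vs 23: take 20 from left. Merged: [2, 4, 11, 13, 16, 20, 20]
Append remaining from right: [23, 26, 33, 38]. Merged: [2, 4, 11, 13, 16, 20, 20, 23, 26, 33, 38]

Final merged array: [2, 4, 11, 13, 16, 20, 20, 23, 26, 33, 38]
Total comparisons: 7

The merged array is [2, 4, 11, 13, 16, 20, 20, 23, 26, 33, 38], requiring 7 comparisons. The merge step runs in O(n) time where n is the total number of elements.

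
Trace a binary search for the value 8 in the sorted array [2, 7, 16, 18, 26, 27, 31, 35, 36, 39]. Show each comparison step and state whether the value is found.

Binary search for 8 in [2, 7, 16, 18, 26, 27, 31, 35, 36, 39]:

lo=0, hi=9, mid=4, arr[mid]=26 -> 26 > 8, search left half
lo=0, hi=3, mid=1, arr[mid]=7 -> 7 < 8, search right half
lo=2, hi=3, mid=2, arr[mid]=16 -> 16 > 8, search left half
lo=2 > hi=1, target 8 not found

Binary search determines that 8 is not in the array after 3 comparisons. The search space was exhausted without finding the target.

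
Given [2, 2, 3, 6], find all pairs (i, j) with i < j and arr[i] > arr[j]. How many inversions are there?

Finding inversions in [2, 2, 3, 6]:


Total inversions: 0

The array has 0 inversions. It is already sorted.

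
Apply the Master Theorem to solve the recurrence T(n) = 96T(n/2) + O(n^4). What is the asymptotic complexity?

Master Theorem for T(n) = 96T(n/2) + O(n^4):

a = 96, b = 2, c = 4
log_b(a) = log_2(96) = 6.5850

Case 1: c = 4 < log_2(96) = 6.5850
T(n) = O(n^(log_2 96))

For T(n) = 96T(n/2) + O(n^4): log_2(96) = 6.5850. This is Case 1 of the Master Theorem (c < log_b(a), work dominated by leaves), giving O(n^(log_2 96)).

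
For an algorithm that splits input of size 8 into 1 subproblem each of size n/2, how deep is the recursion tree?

For divide and conquer with division factor 2:

Problem sizes at each level:
Level 0: 8
Level 1: 4
Level 2: 2
Level 3: 1

The root is level 0 and the size-1 base case is level 3 (the tree spans levels 0 through 3, i.e. 4 levels counting the root), so the depth is the number of divisions: log_2(8) = 3

The recursion tree depth is log_2(8) = 3. At each level, the problem size is divided by 2, so it takes 3 divisions to reduce to a base case of size 1. The algorithm makes 1 recursive call at each level.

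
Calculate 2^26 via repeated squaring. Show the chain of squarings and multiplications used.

Computing 2^26 by squaring (build up from 2^1; each line after the first costs one multiplication):

2^1 = 2
2^2 = (2^1)^2 = 2^2 = 4
2^3 = 2 * 2^2 = 2 * 4 = 8
2^6 = (2^3)^2 = 8^2 = 64
2^12 = (2^6)^2 = 64^2 = 4096
2^13 = 2 * 2^12 = 2 * 4096 = 8192
2^26 = (2^13)^2 = 8192^2 = 67108864

Result: 67108864
Multiplications needed: 6 (6 lines after 2^1)

2^26 = 67108864. Using exponentiation by squaring, this requires 6 multiplications. The key idea: if the exponent is even, square the half-power; if odd, multiply by the base once.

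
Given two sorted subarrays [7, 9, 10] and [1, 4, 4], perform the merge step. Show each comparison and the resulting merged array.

Merging process:

Compare 7 vs 1: take 1 from right. Merged: [1]
Compare 7 vs 4: take 4 from right. Merged: [1, 4]
Compare 7 vs 4: take 4 from right. Merged: [1, 4, 4]
Append remaining from left: [7, 9, 10]. Merged: [1, 4, 4, 7, 9, 10]

Final merged array: [1, 4, 4, 7, 9, 10]
Total comparisons: 3

The merged array is [1, 4, 4, 7, 9, 10], requiring 3 comparisons. The merge step runs in O(n) time where n is the total number of elements.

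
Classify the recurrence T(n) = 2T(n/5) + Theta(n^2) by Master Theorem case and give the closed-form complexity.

Master Theorem for T(n) = 2T(n/5) + O(n^2):

a = 2, b = 5, c = 2
log_b(a) = log_5(2) = 0.4307

Case 3: c = 2 > log_5(2) = 0.4307
T(n) = O(n^2) = O(n^2)

For T(n) = 2T(n/5) + O(n^2): log_5(2) = 0.4307. This is Case 3 of the Master Theorem (c > log_b(a), work dominated by root), giving O(n^2).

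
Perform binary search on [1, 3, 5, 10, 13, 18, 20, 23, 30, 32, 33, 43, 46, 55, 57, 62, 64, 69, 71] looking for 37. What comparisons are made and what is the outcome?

Binary search for 37 in [1, 3, 5, 10, 13, 18, 20, 23, 30, 32, 33, 43, 46, 55, 57, 62, 64, 69, 71]:

lo=0, hi=18, mid=9, arr[mid]=32 -> 32 < 37, search right half
lo=10, hi=18, mid=14, arr[mid]=57 -> 57 > 37, search left half
lo=10, hi=13, mid=11, arr[mid]=43 -> 43 > 37, search left half
lo=10, hi=10, mid=10, arr[mid]=33 -> 33 < 37, search right half
lo=11 > hi=10, target 37 not found

Binary search determines that 37 is not in the array after 4 comparisons. The search space was exhausted without finding the target.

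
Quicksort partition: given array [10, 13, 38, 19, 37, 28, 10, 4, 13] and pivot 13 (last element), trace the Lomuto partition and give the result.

Lomuto partition with pivot = 13:

Initial array: [10, 13, 38, 19, 37, 28, 10, 4, 13]

arr[0]=10 <= 13: swap with position 0, array becomes [10, 13, 38, 19, 37, 28, 10, 4, 13]
arr[1]=13 <= 13: swap with position 1, array becomes [10, 13, 38, 19, 37, 28, 10, 4, 13]
arr[2]=38 > 13: no swap
arr[3]=19 > 13: no swap
arr[4]=37 > 13: no swap
arr[5]=28 > 13: no swap
arr[6]=10 <= 13: swap with position 2, array becomes [10, 13, 10, 19, 37, 28, 38, 4, 13]
arr[7]=4 <= 13: swap with position 3, array becomes [10, 13, 10, 4, 37, 28, 38, 19, 13]

Place pivot at position 4: [10, 13, 10, 4, 13, 28, 38, 19, 37]
Pivot position: 4

After partitioning with pivot 13, the array becomes [10, 13, 10, 4, 13, 28, 38, 19, 37]. The pivot is placed at index 4. All elements to the left of the pivot are <= 13, and all elements to the right are > 13.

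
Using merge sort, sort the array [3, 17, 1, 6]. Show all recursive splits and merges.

Merge sort trace:

Split: [3, 17, 1, 6] -> [3, 17] and [1, 6]
  Split: [3, 17] -> [3] and [17]
  Merge: [3] + [17] -> [3, 17]
  Split: [1, 6] -> [1] and [6]
  Merge: [1] + [6] -> [1, 6]
Merge: [3, 17] + [1, 6] -> [1, 3, 6, 17]

Final sorted array: [1, 3, 6, 17]

The merge sort proceeds by recursively splitting the array and merging sorted halves.
After all merges, the sorted array is [1, 3, 6, 17].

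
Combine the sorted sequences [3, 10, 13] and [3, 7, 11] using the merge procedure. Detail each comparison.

Merging process:

Compare 3 vs 3: take 3 from left. Merged: [3]
Compare 10 vs 3: take 3 from right. Merged: [3, 3]
Compare 10 vs 7: take 7 from right. Merged: [3, 3, 7]
Compare 10 vs 11: take 10 from left. Merged: [3, 3, 7, 10]
Compare 13 vs 11: take 11 from right. Merged: [3, 3, 7, 10, 11]
Append remaining from left: [13]. Merged: [3, 3, 7, 10, 11, 13]

Final merged array: [3, 3, 7, 10, 11, 13]
Total comparisons: 5

The merged array is [3, 3, 7, 10, 11, 13], requiring 5 comparisons. The merge step runs in O(n) time where n is the total number of elements.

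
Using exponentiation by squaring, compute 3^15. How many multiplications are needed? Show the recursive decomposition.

Computing 3^15 by squaring (build up from 3^1; each line after the first costs one multiplication):

3^1 = 3
3^2 = (3^1)^2 = 3^2 = 9
3^3 = 3 * 3^2 = 3 * 9 = 27
3^6 = (3^3)^2 = 27^2 = 729
3^7 = 3 * 3^6 = 3 * 729 = 2187
3^14 = (3^7)^2 = 2187^2 = 4782969
3^15 = 3 * 3^14 = 3 * 4782969 = 14348907

Result: 14348907
Multiplications needed: 6 (6 lines after 3^1)

3^15 = 14348907. Using exponentiation by squaring, this requires 6 multiplications. The key idea: if the exponent is even, square the half-power; if odd, multiply by the base once.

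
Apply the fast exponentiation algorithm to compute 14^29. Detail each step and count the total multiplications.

Computing 14^29 by squaring (build up from 14^1; each line after the first costs one multiplication):

14^1 = 14
14^2 = (14^1)^2 = 14^2 = 196
14^3 = 14 * 14^2 = 14 * 196 = 2744
14^6 = (14^3)^2 = 2744^2 = 7529536
14^7 = 14 * 14^6 = 14 * 7529536 = 105413504
14^14 = (14^7)^2 = 105413504^2 = 11112006825558016
14^28 = (14^14)^2 = 11112006825558016^2 = 123476695691247935826229781856256
14^29 = 14 * 14^28 = 14 * 123476695691247935826229781856256 = 1728673739677471101567216945987584

Result: 1728673739677471101567216945987584
Multiplications needed: 7 (7 lines after 14^1)

14^29 = 1728673739677471101567216945987584. Using exponentiation by squaring, this requires 7 multiplications. The key idea: if the exponent is even, square the half-power; if odd, multiply by the base once.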